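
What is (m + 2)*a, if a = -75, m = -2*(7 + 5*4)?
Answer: 3900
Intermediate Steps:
m = -54 (m = -2*(7 + 20) = -2*27 = -54)
(m + 2)*a = (-54 + 2)*(-75) = -52*(-75) = 3900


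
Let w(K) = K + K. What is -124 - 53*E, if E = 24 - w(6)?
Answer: -760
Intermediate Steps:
w(K) = 2*K
E = 12 (E = 24 - 2*6 = 24 - 1*12 = 24 - 12 = 12)
-124 - 53*E = -124 - 53*12 = -124 - 636 = -760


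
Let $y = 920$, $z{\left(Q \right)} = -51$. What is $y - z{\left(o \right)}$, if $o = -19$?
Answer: $971$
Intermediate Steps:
$y - z{\left(o \right)} = 920 - -51 = 920 + 51 = 971$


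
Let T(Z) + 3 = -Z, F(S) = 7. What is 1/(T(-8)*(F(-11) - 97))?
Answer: -1/450 ≈ -0.0022222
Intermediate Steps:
T(Z) = -3 - Z
1/(T(-8)*(F(-11) - 97)) = 1/((-3 - 1*(-8))*(7 - 97)) = 1/((-3 + 8)*(-90)) = 1/(5*(-90)) = 1/(-450) = -1/450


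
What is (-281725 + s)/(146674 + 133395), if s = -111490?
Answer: -393215/280069 ≈ -1.4040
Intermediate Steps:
(-281725 + s)/(146674 + 133395) = (-281725 - 111490)/(146674 + 133395) = -393215/280069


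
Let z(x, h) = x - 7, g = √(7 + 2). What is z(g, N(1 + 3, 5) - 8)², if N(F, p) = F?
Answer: 16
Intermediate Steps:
g = 3 (g = √9 = 3)
z(x, h) = -7 + x
z(g, N(1 + 3, 5) - 8)² = (-7 + 3)² = (-4)² = 16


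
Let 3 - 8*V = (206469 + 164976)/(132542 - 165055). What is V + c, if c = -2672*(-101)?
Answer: 8774406959/32513 ≈ 2.6987e+5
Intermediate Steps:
c = 269872
V = 58623/32513 (V = 3/8 - (206469 + 164976)/(8*(132542 - 165055)) = 3/8 - 371445/(8*(-32513)) = 3/8 - 371445*(-1)/(8*32513) = 3/8 - ⅛*(-371445/32513) = 3/8 + 371445/260104 = 58623/32513 ≈ 1.8031)
V + c = 58623/32513 + 269872 = 8774406959/32513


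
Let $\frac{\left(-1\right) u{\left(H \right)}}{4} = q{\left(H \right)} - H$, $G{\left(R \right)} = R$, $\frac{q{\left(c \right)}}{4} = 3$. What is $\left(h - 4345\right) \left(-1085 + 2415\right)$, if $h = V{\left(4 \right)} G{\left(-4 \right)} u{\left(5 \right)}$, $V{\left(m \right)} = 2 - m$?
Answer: $-6076770$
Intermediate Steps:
$q{\left(c \right)} = 12$ ($q{\left(c \right)} = 4 \cdot 3 = 12$)
$u{\left(H \right)} = -48 + 4 H$ ($u{\left(H \right)} = - 4 \left(12 - H\right) = -48 + 4 H$)
$h = -224$ ($h = \left(2 - 4\right) \left(-4\right) \left(-48 + 4 \cdot 5\right) = \left(2 - 4\right) \left(-4\right) \left(-48 + 20\right) = \left(-2\right) \left(-4\right) \left(-28\right) = 8 \left(-28\right) = -224$)
$\left(h - 4345\right) \left(-1085 + 2415\right) = \left(-224 - 4345\right) \left(-1085 + 2415\right) = \left(-4569\right) 1330 = -6076770$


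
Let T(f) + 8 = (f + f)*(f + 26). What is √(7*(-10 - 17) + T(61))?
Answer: √10417 ≈ 102.06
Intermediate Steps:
T(f) = -8 + 2*f*(26 + f) (T(f) = -8 + (f + f)*(f + 26) = -8 + (2*f)*(26 + f) = -8 + 2*f*(26 + f))
√(7*(-10 - 17) + T(61)) = √(7*(-10 - 17) + (-8 + 2*61² + 52*61)) = √(7*(-27) + (-8 + 2*3721 + 3172)) = √(-189 + (-8 + 7442 + 3172)) = √(-189 + 10606) = √10417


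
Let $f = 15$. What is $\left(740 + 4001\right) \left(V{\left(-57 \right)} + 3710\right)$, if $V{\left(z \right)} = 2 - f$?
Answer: $17527477$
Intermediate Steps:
$V{\left(z \right)} = -13$ ($V{\left(z \right)} = 2 - 15 = -13$)
$\left(740 + 4001\right) \left(V{\left(-57 \right)} + 3710\right) = \left(740 + 4001\right) \left(-13 + 3710\right) = 4741 \cdot 3697 = 17527477$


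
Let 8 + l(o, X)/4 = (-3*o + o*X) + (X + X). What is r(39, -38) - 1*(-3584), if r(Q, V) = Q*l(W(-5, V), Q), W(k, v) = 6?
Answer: 48200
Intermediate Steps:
l(o, X) = -32 - 12*o + 8*X + 4*X*o (l(o, X) = -32 + 4*((-3*o + o*X) + (X + X)) = -32 + 4*((-3*o + X*o) + 2*X) = -32 + 4*(-3*o + 2*X + X*o) = -32 + (-12*o + 8*X + 4*X*o) = -32 - 12*o + 8*X + 4*X*o)
r(Q, V) = Q*(-104 + 32*Q) (r(Q, V) = Q*(-32 - 12*6 + 8*Q + 4*Q*6) = Q*(-32 - 72 + 8*Q + 24*Q) = Q*(-104 + 32*Q))
r(39, -38) - 1*(-3584) = 8*39*(-13 + 4*39) - 1*(-3584) = 8*39*(-13 + 156) + 3584 = 8*39*143 + 3584 = 44616 + 3584 = 48200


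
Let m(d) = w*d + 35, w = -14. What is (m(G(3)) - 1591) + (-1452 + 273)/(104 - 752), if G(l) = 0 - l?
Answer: -108877/72 ≈ -1512.2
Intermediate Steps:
G(l) = -l
m(d) = 35 - 14*d (m(d) = -14*d + 35 = 35 - 14*d)
(m(G(3)) - 1591) + (-1452 + 273)/(104 - 752) = ((35 - (-14)*3) - 1591) + (-1452 + 273)/(104 - 752) = ((35 - 14*(-3)) - 1591) - 1179/(-648) = ((35 + 42) - 1591) - 1179*(-1/648) = (77 - 1591) + 131/72 = -1514 + 131/72 = -108877/72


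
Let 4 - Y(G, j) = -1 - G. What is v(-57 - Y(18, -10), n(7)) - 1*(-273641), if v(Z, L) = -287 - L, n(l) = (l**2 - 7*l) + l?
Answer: 273347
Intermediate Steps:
n(l) = l**2 - 6*l
Y(G, j) = 5 + G (Y(G, j) = 4 - (-1 - G) = 4 + (1 + G) = 5 + G)
v(-57 - Y(18, -10), n(7)) - 1*(-273641) = (-287 - 7*(-6 + 7)) - 1*(-273641) = (-287 - 7) + 273641 = -294 + 273641 = 273347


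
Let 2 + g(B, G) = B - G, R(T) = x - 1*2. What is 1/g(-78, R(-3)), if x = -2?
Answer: -1/76 ≈ -0.013158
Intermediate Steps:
R(T) = -4 (R(T) = -2 - 1*2 = -2 - 2 = -4)
g(B, G) = -2 + B - G (g(B, G) = -2 + (B - G) = -2 + B - G)
1/g(-78, R(-3)) = 1/(-2 - 78 - 1*(-4)) = 1/(-2 - 78 + 4) = 1/(-76) = -1/76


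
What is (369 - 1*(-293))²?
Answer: 438244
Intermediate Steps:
(369 - 1*(-293))² = (369 + 293)² = 662² = 438244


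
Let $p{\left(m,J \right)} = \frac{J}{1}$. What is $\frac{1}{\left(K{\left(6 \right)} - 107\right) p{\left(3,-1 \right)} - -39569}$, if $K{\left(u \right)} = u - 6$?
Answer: $\frac{1}{39676} \approx 2.5204 \cdot 10^{-5}$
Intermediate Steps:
$p{\left(m,J \right)} = J$ ($p{\left(m,J \right)} = J 1 = J$)
$K{\left(u \right)} = -6 + u$ ($K{\left(u \right)} = u - 6 = -6 + u$)
$\frac{1}{\left(K{\left(6 \right)} - 107\right) p{\left(3,-1 \right)} - -39569} = \frac{1}{\left(\left(-6 + 6\right) - 107\right) \left(-1\right) - -39569} = \frac{1}{\left(0 - 107\right) \left(-1\right) + 39569} = \frac{1}{\left(-107\right) \left(-1\right) + 39569} = \frac{1}{107 + 39569} = \frac{1}{39676}$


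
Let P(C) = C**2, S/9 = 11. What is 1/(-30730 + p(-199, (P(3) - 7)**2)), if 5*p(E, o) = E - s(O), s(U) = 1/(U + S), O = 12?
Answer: -111/3415448 ≈ -3.2499e-5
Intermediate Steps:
S = 99 (S = 9*11 = 99)
s(U) = 1/(99 + U) (s(U) = 1/(U + 99) = 1/(99 + U))
p(E, o) = -1/555 + E/5 (p(E, o) = (E - 1/(99 + 12))/5 = (E - 1/111)/5 = (-1/111 + E)/5 = -1/555 + E/5)
1/(-30730 + p(-199, (P(3) - 7)**2)) = 1/(-30730 + (-1/555 + (1/5)*(-199))) = 1/(-30730 + (-1/555 - 199/5)) = 1/(-30730 - 4418/111) = 1/(-3415448/111) = -111/3415448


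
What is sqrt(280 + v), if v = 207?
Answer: sqrt(487) ≈ 22.068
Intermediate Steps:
sqrt(280 + v) = sqrt(280 + 207) = sqrt(487)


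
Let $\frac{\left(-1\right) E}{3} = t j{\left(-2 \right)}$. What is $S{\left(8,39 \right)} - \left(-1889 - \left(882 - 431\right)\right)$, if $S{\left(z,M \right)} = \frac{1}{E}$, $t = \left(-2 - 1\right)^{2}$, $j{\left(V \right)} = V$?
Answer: $\frac{126361}{54} \approx 2340.0$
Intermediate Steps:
$t = 9$ ($t = \left(-3\right)^{2} = 9$)
$E = 54$ ($E = - 3 \cdot 9 \left(-2\right) = \left(-3\right) \left(-18\right) = 54$)
$S{\left(z,M \right)} = \frac{1}{54}$
$S{\left(8,39 \right)} - \left(-1889 - \left(882 - 431\right)\right) = \frac{1}{54} - \left(-1889 - \left(882 - 431\right)\right) = \frac{1}{54} - \left(-1889 - 451\right) = \frac{1}{54} - -2340 = \frac{1}{54} + 2340 = \frac{126361}{54}$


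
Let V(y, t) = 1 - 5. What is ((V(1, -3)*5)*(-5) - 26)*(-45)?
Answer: -3330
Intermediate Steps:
V(y, t) = -4
((V(1, -3)*5)*(-5) - 26)*(-45) = (-4*5*(-5) - 26)*(-45) = (-20*(-5) - 26)*(-45) = (100 - 26)*(-45) = 74*(-45) = -3330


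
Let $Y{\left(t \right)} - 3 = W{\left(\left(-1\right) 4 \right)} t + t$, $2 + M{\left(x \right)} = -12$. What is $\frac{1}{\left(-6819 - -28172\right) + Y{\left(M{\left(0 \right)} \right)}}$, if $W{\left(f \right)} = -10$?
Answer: $\frac{1}{21482} \approx 4.6551 \cdot 10^{-5}$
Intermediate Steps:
$M{\left(x \right)} = -14$ ($M{\left(x \right)} = -2 - 12 = -14$)
$Y{\left(t \right)} = 3 - 9 t$ ($Y{\left(t \right)} = 3 + \left(- 10 t + t\right) = 3 - 9 t$)
$\frac{1}{\left(-6819 - -28172\right) + Y{\left(M{\left(0 \right)} \right)}} = \frac{1}{\left(-6819 - -28172\right) + \left(3 - -126\right)} = \frac{1}{\left(-6819 + 28172\right) + \left(3 + 126\right)} = \frac{1}{21353 + 129} = \frac{1}{21482}$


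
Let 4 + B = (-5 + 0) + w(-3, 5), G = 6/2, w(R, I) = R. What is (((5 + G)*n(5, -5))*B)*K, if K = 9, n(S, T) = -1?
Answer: 864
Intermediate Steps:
G = 3 (G = 6*(½) = 3)
B = -12 (B = -4 + ((-5 + 0) - 3) = -4 + (-5 - 3) = -4 - 8 = -12)
(((5 + G)*n(5, -5))*B)*K = (((5 + 3)*(-1))*(-12))*9 = ((8*(-1))*(-12))*9 = -8*(-12)*9 = 96*9 = 864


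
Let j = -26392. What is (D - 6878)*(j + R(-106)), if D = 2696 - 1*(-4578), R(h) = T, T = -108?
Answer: -10494000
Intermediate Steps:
R(h) = -108
D = 7274 (D = 2696 + 4578 = 7274)
(D - 6878)*(j + R(-106)) = (7274 - 6878)*(-26392 - 108) = 396*(-26500) = -10494000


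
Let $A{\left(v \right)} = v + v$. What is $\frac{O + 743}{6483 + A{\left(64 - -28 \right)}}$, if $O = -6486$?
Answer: $- \frac{5743}{6667} \approx -0.86141$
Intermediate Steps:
$A{\left(v \right)} = 2 v$
$\frac{O + 743}{6483 + A{\left(64 - -28 \right)}} = \frac{-6486 + 743}{6483 + 2 \left(64 - -28\right)} = - \frac{5743}{6483 + 2 \left(64 + 28\right)} = - \frac{5743}{6483 + 2 \cdot 92} = - \frac{5743}{6483 + 184} = - \frac{5743}{6667}$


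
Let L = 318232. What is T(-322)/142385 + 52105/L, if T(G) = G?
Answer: 7316499721/45311463320 ≈ 0.16147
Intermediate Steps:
T(-322)/142385 + 52105/L = -322/142385 + 52105/318232 = 7316499721/45311463320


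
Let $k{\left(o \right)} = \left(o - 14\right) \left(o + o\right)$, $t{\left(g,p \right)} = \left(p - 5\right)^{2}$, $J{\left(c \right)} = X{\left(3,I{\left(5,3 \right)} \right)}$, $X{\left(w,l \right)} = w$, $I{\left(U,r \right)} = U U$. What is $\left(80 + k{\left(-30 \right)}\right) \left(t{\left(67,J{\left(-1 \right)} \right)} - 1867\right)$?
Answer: $-5067360$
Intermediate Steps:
$I{\left(U,r \right)} = U^{2}$
$J{\left(c \right)} = 3$
$t{\left(g,p \right)} = \left(-5 + p\right)^{2}$
$k{\left(o \right)} = 2 o \left(-14 + o\right)$ ($k{\left(o \right)} = \left(-14 + o\right) 2 o = 2 o \left(-14 + o\right)$)
$\left(80 + k{\left(-30 \right)}\right) \left(t{\left(67,J{\left(-1 \right)} \right)} - 1867\right) = \left(80 + 2 \left(-30\right) \left(-14 - 30\right)\right) \left(\left(-5 + 3\right)^{2} - 1867\right) = \left(80 + 2 \left(-30\right) \left(-44\right)\right) \left(\left(-2\right)^{2} - 1867\right) = \left(80 + 2640\right) \left(4 - 1867\right) = 2720 \left(-1863\right) = -5067360$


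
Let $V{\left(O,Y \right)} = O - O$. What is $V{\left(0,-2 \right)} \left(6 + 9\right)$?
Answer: $0$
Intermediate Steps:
$V{\left(O,Y \right)} = 0$
$V{\left(0,-2 \right)} \left(6 + 9\right) = 0 \left(6 + 9\right) = 0 \cdot 15 = 0$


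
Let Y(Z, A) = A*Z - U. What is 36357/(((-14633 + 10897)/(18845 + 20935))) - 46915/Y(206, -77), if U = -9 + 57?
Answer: -287627034427/742997 ≈ -3.8712e+5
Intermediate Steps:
U = 48
Y(Z, A) = -48 + A*Z (Y(Z, A) = A*Z - 1*48 = A*Z - 48 = -48 + A*Z)
36357/(((-14633 + 10897)/(18845 + 20935))) - 46915/Y(206, -77) = 36357/(((-14633 + 10897)/(18845 + 20935))) - 46915/(-48 - 77*206) = 36357/((-3736/39780)) - 46915/(-48 - 15862) = 36357/((-3736*1/39780)) - 46915/(-15910) = 36357/(-934/9945) - 46915*(-1/15910) = 36357*(-9945/934) + 9383/3182 = -361570365/934 + 9383/3182 = -287627034427/742997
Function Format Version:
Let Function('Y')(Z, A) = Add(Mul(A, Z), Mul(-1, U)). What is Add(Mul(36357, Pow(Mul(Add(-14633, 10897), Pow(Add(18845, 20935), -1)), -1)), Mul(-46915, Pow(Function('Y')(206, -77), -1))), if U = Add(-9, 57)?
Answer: Rational(-287627034427, 742997) ≈ -3.8712e+5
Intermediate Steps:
U = 48
Function('Y')(Z, A) = Add(-48, Mul(A, Z)) (Function('Y')(Z, A) = Add(Mul(A, Z), Mul(-1, 48)) = Add(Mul(A, Z), -48) = Add(-48, Mul(A, Z)))
Add(Mul(36357, Pow(Mul(Add(-14633, 10897), Pow(Add(18845, 20935), -1)), -1)), Mul(-46915, Pow(Function('Y')(206, -77), -1))) = Add(Mul(36357, Pow(Mul(Add(-14633, 10897), Pow(Add(18845, 20935), -1)), -1)), Mul(-46915, Pow(Add(-48, Mul(-77, 206)), -1))) = Add(Mul(36357, Pow(Mul(-3736, Pow(39780, -1)), -1)), Mul(-46915, Pow(Add(-48, -15862), -1))) = Add(Mul(36357, Pow(Mul(-3736, Rational(1, 39780)), -1)), Mul(-46915, Pow(-15910, -1))) = Add(Mul(36357, Pow(Rational(-934, 9945), -1)), Mul(-46915, Rational(-1, 15910))) = Add(Mul(36357, Rational(-9945, 934)), Rational(9383, 3182)) = Add(Rational(-361570365, 934), Rational(9383, 3182)) = Rational(-287627034427, 742997)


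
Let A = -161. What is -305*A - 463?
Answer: 48642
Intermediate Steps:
-305*A - 463 = -305*(-161) - 463 = 49105 - 463 = 48642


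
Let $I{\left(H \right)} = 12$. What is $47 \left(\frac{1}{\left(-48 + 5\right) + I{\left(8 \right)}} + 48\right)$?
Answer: $\frac{69889}{31} \approx 2254.5$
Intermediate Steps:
$47 \left(\frac{1}{\left(-48 + 5\right) + I{\left(8 \right)}} + 48\right) = 47 \left(\frac{1}{\left(-48 + 5\right) + 12} + 48\right) = 47 \left(\frac{1}{-43 + 12} + 48\right) = 47 \left(\frac{1}{-31} + 48\right) = 47 \left(- \frac{1}{31} + 48\right) = 47 \cdot \frac{1487}{31} = \frac{69889}{31}$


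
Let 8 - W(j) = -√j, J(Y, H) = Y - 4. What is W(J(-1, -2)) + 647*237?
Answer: 153347 + I*√5 ≈ 1.5335e+5 + 2.2361*I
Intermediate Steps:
J(Y, H) = -4 + Y
W(j) = 8 + √j (W(j) = 8 - (-1)*√j = 8 + √j)
W(J(-1, -2)) + 647*237 = (8 + √(-4 - 1)) + 647*237 = (8 + √(-5)) + 153339 = (8 + I*√5) + 153339 = 153347 + I*√5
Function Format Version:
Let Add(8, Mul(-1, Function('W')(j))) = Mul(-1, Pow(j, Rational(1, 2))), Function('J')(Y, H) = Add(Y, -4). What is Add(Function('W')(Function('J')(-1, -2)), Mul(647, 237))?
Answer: Add(153347, Mul(I, Pow(5, Rational(1, 2)))) ≈ Add(1.5335e+5, Mul(2.2361, I))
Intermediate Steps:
Function('J')(Y, H) = Add(-4, Y)
Function('W')(j) = Add(8, Pow(j, Rational(1, 2))) (Function('W')(j) = Add(8, Mul(-1, Mul(-1, Pow(j, Rational(1, 2))))) = Add(8, Pow(j, Rational(1, 2))))
Add(Function('W')(Function('J')(-1, -2)), Mul(647, 237)) = Add(Add(8, Pow(Add(-4, -1), Rational(1, 2))), Mul(647, 237)) = Add(Add(8, Pow(-5, Rational(1, 2))), 153339) = Add(Add(8, Mul(I, Pow(5, Rational(1, 2)))), 153339) = Add(153347, Mul(I, Pow(5, Rational(1, 2))))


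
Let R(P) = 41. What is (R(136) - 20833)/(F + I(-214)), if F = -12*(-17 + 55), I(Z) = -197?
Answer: 20792/653 ≈ 31.841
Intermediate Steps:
F = -456 (F = -12*38 = -456)
(R(136) - 20833)/(F + I(-214)) = (41 - 20833)/(-456 - 197) = -20792/(-653) = -20792*(-1/653) = 20792/653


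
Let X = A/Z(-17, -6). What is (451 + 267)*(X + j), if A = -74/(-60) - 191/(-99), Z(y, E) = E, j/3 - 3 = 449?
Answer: 2890491731/2970 ≈ 9.7323e+5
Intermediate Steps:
j = 1356 (j = 9 + 3*449 = 9 + 1347 = 1356)
A = 3131/990 (A = -74*(-1/60) - 191*(-1/99) = 37/30 + 191/99 = 3131/990 ≈ 3.1626)
X = -3131/5940 (X = (3131/990)/(-6) = (3131/990)*(-⅙) = -3131/5940 ≈ -0.52710)
(451 + 267)*(X + j) = (451 + 267)*(-3131/5940 + 1356) = 718*(8051509/5940) = 2890491731/2970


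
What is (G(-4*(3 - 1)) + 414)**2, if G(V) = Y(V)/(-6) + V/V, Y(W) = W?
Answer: 1560001/9 ≈ 1.7333e+5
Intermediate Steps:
G(V) = 1 - V/6 (G(V) = V/(-6) + V/V = V*(-1/6) + 1 = -V/6 + 1 = 1 - V/6)
(G(-4*(3 - 1)) + 414)**2 = ((1 - (-2)*(3 - 1)/3) + 414)**2 = ((1 - (-2)*2/3) + 414)**2 = ((1 - 1/6*(-8)) + 414)**2 = ((1 + 4/3) + 414)**2 = (7/3 + 414)**2 = (1249/3)**2 = 1560001/9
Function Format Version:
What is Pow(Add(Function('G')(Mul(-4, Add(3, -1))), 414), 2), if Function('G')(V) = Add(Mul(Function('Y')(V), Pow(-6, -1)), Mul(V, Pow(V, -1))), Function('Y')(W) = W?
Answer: Rational(1560001, 9) ≈ 1.7333e+5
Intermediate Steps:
Function('G')(V) = Add(1, Mul(Rational(-1, 6), V)) (Function('G')(V) = Add(Mul(V, Pow(-6, -1)), Mul(V, Pow(V, -1))) = Add(Mul(V, Rational(-1, 6)), 1) = Add(Mul(Rational(-1, 6), V), 1) = Add(1, Mul(Rational(-1, 6), V)))
Pow(Add(Function('G')(Mul(-4, Add(3, -1))), 414), 2) = Pow(Add(Add(1, Mul(Rational(-1, 6), Mul(-4, Add(3, -1)))), 414), 2) = Pow(Add(Add(1, Mul(Rational(-1, 6), Mul(-4, 2))), 414), 2) = Pow(Add(Add(1, Mul(Rational(-1, 6), -8)), 414), 2) = Pow(Add(Add(1, Rational(4, 3)), 414), 2) = Pow(Add(Rational(7, 3), 414), 2) = Pow(Rational(1249, 3), 2) = Rational(1560001, 9)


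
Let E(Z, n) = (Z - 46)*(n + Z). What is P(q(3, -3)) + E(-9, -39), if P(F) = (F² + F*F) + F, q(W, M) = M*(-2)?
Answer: 2718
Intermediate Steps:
q(W, M) = -2*M
P(F) = F + 2*F² (P(F) = (F² + F²) + F = 2*F² + F = F + 2*F²)
E(Z, n) = (-46 + Z)*(Z + n)
P(q(3, -3)) + E(-9, -39) = (-2*(-3))*(1 + 2*(-2*(-3))) + ((-9)² - 46*(-9) - 46*(-39) - 9*(-39)) = 6*(1 + 2*6) + (81 + 414 + 1794 + 351) = 6*(1 + 12) + 2640 = 6*13 + 2640 = 78 + 2640 = 2718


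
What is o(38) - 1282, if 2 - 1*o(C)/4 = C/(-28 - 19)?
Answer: -59726/47 ≈ -1270.8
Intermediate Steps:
o(C) = 8 + 4*C/47 (o(C) = 8 - 4*C/(-28 - 19) = 8 - 4*C/(-47) = 8 - 4*C*(-1)/47 = 8 - (-4)*C/47 = 8 + 4*C/47)
o(38) - 1282 = (8 + (4/47)*38) - 1282 = (8 + 152/47) - 1282 = 528/47 - 1282 = -59726/47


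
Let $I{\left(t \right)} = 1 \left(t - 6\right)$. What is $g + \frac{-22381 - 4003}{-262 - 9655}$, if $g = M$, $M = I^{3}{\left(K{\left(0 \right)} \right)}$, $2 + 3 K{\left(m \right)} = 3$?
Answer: $- \frac{48009853}{267759} \approx -179.3$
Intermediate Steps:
$K{\left(m \right)} = \frac{1}{3}$ ($K{\left(m \right)} = - \frac{2}{3} + \frac{1}{3} \cdot 3 = - \frac{2}{3} + 1 = \frac{1}{3}$)
$I{\left(t \right)} = -6 + t$ ($I{\left(t \right)} = 1 \left(-6 + t\right) = -6 + t$)
$M = - \frac{4913}{27}$ ($M = \left(-6 + \frac{1}{3}\right)^{3} = \left(- \frac{17}{3}\right)^{3} = - \frac{4913}{27} \approx -181.96$)
$g = - \frac{4913}{27} \approx -181.96$
$g + \frac{-22381 - 4003}{-262 - 9655} = - \frac{4913}{27} + \frac{-22381 - 4003}{-262 - 9655} = - \frac{4913}{27} - \frac{26384}{-9917} = - \frac{4913}{27} - - \frac{26384}{9917} = - \frac{4913}{27} + \frac{26384}{9917} = - \frac{48009853}{267759}$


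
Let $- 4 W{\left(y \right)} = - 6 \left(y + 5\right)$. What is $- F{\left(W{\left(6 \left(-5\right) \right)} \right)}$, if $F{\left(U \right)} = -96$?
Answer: $96$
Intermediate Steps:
$W{\left(y \right)} = \frac{15}{2} + \frac{3 y}{2}$ ($W{\left(y \right)} = - \frac{\left(-6\right) \left(y + 5\right)}{4} = - \frac{\left(-6\right) \left(5 + y\right)}{4} = - \frac{-30 - 6 y}{4} = \frac{15}{2} + \frac{3 y}{2}$)
$- F{\left(W{\left(6 \left(-5\right) \right)} \right)} = \left(-1\right) \left(-96\right) = 96$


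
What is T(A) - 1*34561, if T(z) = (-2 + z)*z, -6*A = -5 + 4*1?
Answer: -1244207/36 ≈ -34561.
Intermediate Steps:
A = ⅙ (A = -(-5 + 4*1)/6 = -(-5 + 4)/6 = -⅙*(-1) = ⅙ ≈ 0.16667)
T(z) = z*(-2 + z)
T(A) - 1*34561 = (-2 + ⅙)/6 - 1*34561 = (⅙)*(-11/6) - 34561 = -11/36 - 34561 = -1244207/36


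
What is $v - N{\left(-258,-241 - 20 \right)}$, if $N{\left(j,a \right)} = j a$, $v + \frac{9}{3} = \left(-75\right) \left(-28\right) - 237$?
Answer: $-65478$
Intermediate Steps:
$v = 1860$ ($v = -3 - -1863 = -3 + \left(2100 - 237\right) = -3 + 1863 = 1860$)
$N{\left(j,a \right)} = a j$
$v - N{\left(-258,-241 - 20 \right)} = 1860 - \left(-241 - 20\right) \left(-258\right) = 1860 - \left(-261\right) \left(-258\right) = 1860 - 67338 = -65478$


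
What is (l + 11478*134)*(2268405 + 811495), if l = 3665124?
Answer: 16025261762400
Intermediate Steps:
(l + 11478*134)*(2268405 + 811495) = (3665124 + 11478*134)*(2268405 + 811495) = (3665124 + 1538052)*3079900 = 5203176*3079900 = 16025261762400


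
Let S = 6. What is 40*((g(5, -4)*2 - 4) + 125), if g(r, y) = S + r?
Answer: 5720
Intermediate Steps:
g(r, y) = 6 + r
40*((g(5, -4)*2 - 4) + 125) = 40*(((6 + 5)*2 - 4) + 125) = 40*((11*2 - 4) + 125) = 40*((22 - 4) + 125) = 40*(18 + 125) = 40*143 = 5720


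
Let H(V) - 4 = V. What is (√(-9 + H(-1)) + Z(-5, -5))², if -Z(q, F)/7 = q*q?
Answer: (-175 + I*√6)² ≈ 30619.0 - 857.32*I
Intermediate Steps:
H(V) = 4 + V
Z(q, F) = -7*q² (Z(q, F) = -7*q*q = -7*q²)
(√(-9 + H(-1)) + Z(-5, -5))² = (√(-9 + (4 - 1)) - 7*(-5)²)² = (√(-9 + 3) - 7*25)² = (√(-6) - 175)² = (I*√6 - 175)² = (-175 + I*√6)²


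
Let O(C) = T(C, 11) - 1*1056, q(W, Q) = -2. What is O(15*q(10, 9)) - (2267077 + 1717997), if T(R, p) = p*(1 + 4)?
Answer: -3986075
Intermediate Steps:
T(R, p) = 5*p (T(R, p) = p*5 = 5*p)
O(C) = -1001 (O(C) = 5*11 - 1*1056 = 55 - 1056 = -1001)
O(15*q(10, 9)) - (2267077 + 1717997) = -1001 - (2267077 + 1717997) = -1001 - 1*3985074 = -1001 - 3985074 = -3986075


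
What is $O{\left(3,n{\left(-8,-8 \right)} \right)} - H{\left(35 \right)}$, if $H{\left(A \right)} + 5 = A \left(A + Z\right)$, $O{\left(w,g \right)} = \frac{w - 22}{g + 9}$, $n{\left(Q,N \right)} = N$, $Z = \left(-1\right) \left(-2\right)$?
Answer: $-1309$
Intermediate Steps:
$Z = 2$
$O{\left(w,g \right)} = \frac{-22 + w}{9 + g}$
$H{\left(A \right)} = -5 + A \left(2 + A\right)$ ($H{\left(A \right)} = -5 + A \left(A + 2\right) = -5 + A \left(2 + A\right)$)
$O{\left(3,n{\left(-8,-8 \right)} \right)} - H{\left(35 \right)} = \frac{-22 + 3}{9 - 8} - \left(-5 + 35^{2} + 2 \cdot 35\right) = 1^{-1} \left(-19\right) - \left(-5 + 1225 + 70\right) = 1 \left(-19\right) - 1290 = -19 - 1290 = -1309$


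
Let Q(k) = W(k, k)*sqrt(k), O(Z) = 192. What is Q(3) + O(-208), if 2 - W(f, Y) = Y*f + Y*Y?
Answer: 192 - 16*sqrt(3) ≈ 164.29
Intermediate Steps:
W(f, Y) = 2 - Y**2 - Y*f (W(f, Y) = 2 - (Y*f + Y*Y) = 2 - (Y*f + Y**2) = 2 - (Y**2 + Y*f) = 2 + (-Y**2 - Y*f) = 2 - Y**2 - Y*f)
Q(k) = sqrt(k)*(2 - 2*k**2) (Q(k) = (2 - k**2 - k*k)*sqrt(k) = (2 - k**2 - k**2)*sqrt(k) = (2 - 2*k**2)*sqrt(k) = sqrt(k)*(2 - 2*k**2))
Q(3) + O(-208) = 2*sqrt(3)*(1 - 1*3**2) + 192 = 2*sqrt(3)*(1 - 1*9) + 192 = 2*sqrt(3)*(1 - 9) + 192 = 2*sqrt(3)*(-8) + 192 = -16*sqrt(3) + 192 = 192 - 16*sqrt(3)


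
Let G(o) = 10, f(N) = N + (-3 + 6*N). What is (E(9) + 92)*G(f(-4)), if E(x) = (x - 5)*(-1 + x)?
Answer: 1240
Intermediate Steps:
f(N) = -3 + 7*N
E(x) = (-1 + x)*(-5 + x) (E(x) = (-5 + x)*(-1 + x) = (-1 + x)*(-5 + x))
(E(9) + 92)*G(f(-4)) = ((5 + 9² - 6*9) + 92)*10 = ((5 + 81 - 54) + 92)*10 = (32 + 92)*10 = 124*10 = 1240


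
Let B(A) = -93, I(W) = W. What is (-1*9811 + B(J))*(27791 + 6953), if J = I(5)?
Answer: -344104576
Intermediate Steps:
J = 5
(-1*9811 + B(J))*(27791 + 6953) = (-1*9811 - 93)*(27791 + 6953) = (-9811 - 93)*34744 = -9904*34744 = -344104576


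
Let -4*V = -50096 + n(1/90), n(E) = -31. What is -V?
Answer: -50127/4 ≈ -12532.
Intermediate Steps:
V = 50127/4 (V = -(-50096 - 31)/4 = -¼*(-50127) = 50127/4 ≈ 12532.)
-V = -1*50127/4 = -50127/4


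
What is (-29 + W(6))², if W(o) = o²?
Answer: 49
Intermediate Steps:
(-29 + W(6))² = (-29 + 6²)² = (-29 + 36)² = 7² = 49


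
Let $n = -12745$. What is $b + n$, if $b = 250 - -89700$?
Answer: $77205$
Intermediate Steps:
$b = 89950$ ($b = 250 + 89700 = 89950$)
$b + n = 89950 - 12745 = 77205$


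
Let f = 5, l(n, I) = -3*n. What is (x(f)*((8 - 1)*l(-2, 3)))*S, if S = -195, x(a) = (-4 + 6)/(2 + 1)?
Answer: -5460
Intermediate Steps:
x(a) = ⅔ (x(a) = 2/3 = 2*(⅓) = ⅔)
(x(f)*((8 - 1)*l(-2, 3)))*S = (2*((8 - 1)*(-3*(-2)))/3)*(-195) = (2*(7*6)/3)*(-195) = ((⅔)*42)*(-195) = 28*(-195) = -5460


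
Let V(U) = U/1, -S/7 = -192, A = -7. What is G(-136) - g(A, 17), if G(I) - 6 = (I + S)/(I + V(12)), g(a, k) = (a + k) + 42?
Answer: -1728/31 ≈ -55.742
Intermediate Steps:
S = 1344 (S = -7*(-192) = 1344)
V(U) = U (V(U) = U*1 = U)
g(a, k) = 42 + a + k
G(I) = 6 + (1344 + I)/(12 + I) (G(I) = 6 + (I + 1344)/(I + 12) = 6 + (1344 + I)/(12 + I))
G(-136) - g(A, 17) = (1416 + 7*(-136))/(12 - 136) - (42 - 7 + 17) = (1416 - 952)/(-124) - 1*52 = -1/124*464 - 52 = -116/31 - 52 = -1728/31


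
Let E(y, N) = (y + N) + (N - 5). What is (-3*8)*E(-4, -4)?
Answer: 408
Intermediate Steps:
E(y, N) = -5 + y + 2*N (E(y, N) = (N + y) + (-5 + N) = -5 + y + 2*N)
(-3*8)*E(-4, -4) = (-3*8)*(-5 - 4 + 2*(-4)) = -24*(-5 - 4 - 8) = -24*(-17) = 408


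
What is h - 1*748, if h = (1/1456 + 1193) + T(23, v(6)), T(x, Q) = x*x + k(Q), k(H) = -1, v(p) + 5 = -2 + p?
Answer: 1416689/1456 ≈ 973.00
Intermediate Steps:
v(p) = -7 + p (v(p) = -5 + (-2 + p) = -7 + p)
T(x, Q) = -1 + x**2 (T(x, Q) = x*x - 1 = x**2 - 1 = -1 + x**2)
h = 2505777/1456 (h = (1/1456 + 1193) + (-1 + 23**2) = (1/1456 + 1193) + (-1 + 529) = 1737009/1456 + 528 = 2505777/1456 ≈ 1721.0)
h - 1*748 = 2505777/1456 - 1*748 = 2505777/1456 - 748 = 1416689/1456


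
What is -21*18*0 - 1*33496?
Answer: -33496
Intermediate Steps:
-21*18*0 - 1*33496 = -378*0 - 33496 = 0 - 33496 = -33496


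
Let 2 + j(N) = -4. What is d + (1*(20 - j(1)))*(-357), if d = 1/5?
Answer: -46409/5 ≈ -9281.8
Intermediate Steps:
j(N) = -6 (j(N) = -2 - 4 = -6)
d = 1/5 ≈ 0.20000
d + (1*(20 - j(1)))*(-357) = 1/5 + (1*(20 - 1*(-6)))*(-357) = 1/5 + (1*(20 + 6))*(-357) = 1/5 + (1*26)*(-357) = 1/5 + 26*(-357) = 1/5 - 9282 = -46409/5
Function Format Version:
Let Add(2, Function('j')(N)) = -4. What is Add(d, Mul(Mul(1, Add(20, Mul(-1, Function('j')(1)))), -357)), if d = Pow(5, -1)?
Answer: Rational(-46409, 5) ≈ -9281.8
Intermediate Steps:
Function('j')(N) = -6 (Function('j')(N) = Add(-2, -4) = -6)
d = Rational(1, 5) ≈ 0.20000
Add(d, Mul(Mul(1, Add(20, Mul(-1, Function('j')(1)))), -357)) = Add(Rational(1, 5), Mul(Mul(1, Add(20, Mul(-1, -6))), -357)) = Add(Rational(1, 5), Mul(Mul(1, Add(20, 6)), -357)) = Add(Rational(1, 5), Mul(Mul(1, 26), -357)) = Add(Rational(1, 5), Mul(26, -357)) = Add(Rational(1, 5), -9282) = Rational(-46409, 5)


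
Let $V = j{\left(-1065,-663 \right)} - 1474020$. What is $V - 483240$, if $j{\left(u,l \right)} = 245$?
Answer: $-1957015$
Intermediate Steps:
$V = -1473775$ ($V = 245 - 1474020 = -1473775$)
$V - 483240 = -1473775 - 483240 = -1957015$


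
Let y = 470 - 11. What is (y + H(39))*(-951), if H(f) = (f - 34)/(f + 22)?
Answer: -26631804/61 ≈ -4.3659e+5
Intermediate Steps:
y = 459
H(f) = (-34 + f)/(22 + f)
(y + H(39))*(-951) = (459 + (-34 + 39)/(22 + 39))*(-951) = (459 + 5/61)*(-951) = (28004/61)*(-951) = -26631804/61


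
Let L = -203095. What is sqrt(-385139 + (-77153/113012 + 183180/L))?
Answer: 3*I*sqrt(225436566207678474244713)/2295217214 ≈ 620.6*I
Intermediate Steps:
sqrt(-385139 + (-77153/113012 + 183180/L)) = sqrt(-385139 + (-77153/113012 + 183180/(-203095))) = sqrt(-385139 + (-77153*1/113012 + 183180*(-1/203095))) = sqrt(-385139 + (-77153/113012 - 36636/40619)) = sqrt(-385139 - 7274185339/4590434428) = sqrt(-1767962599350831/4590434428) = 3*I*sqrt(225436566207678474244713)/2295217214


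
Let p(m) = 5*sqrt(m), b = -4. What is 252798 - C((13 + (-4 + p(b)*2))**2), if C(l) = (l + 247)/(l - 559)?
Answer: 4377699258/17317 + 5580*I/17317 ≈ 2.528e+5 + 0.32223*I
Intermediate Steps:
C(l) = (247 + l)/(-559 + l)
252798 - C((13 + (-4 + p(b)*2))**2) = 252798 - (247 + (13 + (-4 + (5*sqrt(-4))*2))**2)/(-559 + (13 + (-4 + (5*sqrt(-4))*2))**2) = 252798 - (247 + (13 + (-4 + (5*(2*I))*2))**2)/(-559 + (13 + (-4 + (5*(2*I))*2))**2) = 252798 - (247 + (13 + (-4 + (10*I)*2))**2)/(-559 + (13 + (-4 + (10*I)*2))**2) = 252798 - (247 + (13 + (-4 + 20*I))**2)/(-559 + (13 + (-4 + 20*I))**2) = 252798 - (247 + (9 + 20*I)**2)/(-559 + (9 + 20*I)**2)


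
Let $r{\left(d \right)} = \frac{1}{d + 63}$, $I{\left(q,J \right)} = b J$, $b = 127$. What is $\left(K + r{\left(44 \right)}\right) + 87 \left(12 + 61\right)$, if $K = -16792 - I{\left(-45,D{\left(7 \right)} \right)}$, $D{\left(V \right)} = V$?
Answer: $- \frac{1212309}{107} \approx -11330.0$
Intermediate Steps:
$I{\left(q,J \right)} = 127 J$
$K = -17681$ ($K = -16792 - 127 \cdot 7 = -16792 - 889 = -17681$)
$r{\left(d \right)} = \frac{1}{63 + d}$
$\left(K + r{\left(44 \right)}\right) + 87 \left(12 + 61\right) = \left(-17681 + \frac{1}{63 + 44}\right) + 87 \left(12 + 61\right) = \left(-17681 + \frac{1}{107}\right) + 87 \cdot 73 = \left(-17681 + \frac{1}{107}\right) + 6351 = - \frac{1891866}{107} + 6351 = - \frac{1212309}{107}$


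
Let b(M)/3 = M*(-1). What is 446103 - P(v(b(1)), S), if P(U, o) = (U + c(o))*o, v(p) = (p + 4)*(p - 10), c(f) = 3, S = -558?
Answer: 440523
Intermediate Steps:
b(M) = -3*M (b(M) = 3*(M*(-1)) = 3*(-M) = -3*M)
v(p) = (-10 + p)*(4 + p) (v(p) = (4 + p)*(-10 + p) = (-10 + p)*(4 + p))
P(U, o) = o*(3 + U) (P(U, o) = (U + 3)*o = (3 + U)*o = o*(3 + U))
446103 - P(v(b(1)), S) = 446103 - (-558)*(3 + (-40 + (-3*1)² - (-18))) = 446103 - (-558)*(3 + (-40 + (-3)² - 6*(-3))) = 446103 - (-558)*(3 + (-40 + 9 + 18)) = 446103 - (-558)*(3 - 13) = 446103 - (-558)*(-10) = 446103 - 1*5580 = 446103 - 5580 = 440523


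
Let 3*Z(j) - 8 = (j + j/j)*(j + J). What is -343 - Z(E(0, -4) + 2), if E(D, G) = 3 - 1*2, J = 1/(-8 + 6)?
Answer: -349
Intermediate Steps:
J = -1/2 (J = 1/(-2) = -1/2 ≈ -0.50000)
E(D, G) = 1 (E(D, G) = 3 - 2 = 1)
Z(j) = 8/3 + (1 + j)*(-1/2 + j)/3 (Z(j) = 8/3 + ((j + j/j)*(j - 1/2))/3 = 8/3 + ((j + 1)*(-1/2 + j))/3 = 8/3 + ((1 + j)*(-1/2 + j))/3 = 8/3 + (1 + j)*(-1/2 + j)/3)
-343 - Z(E(0, -4) + 2) = -343 - (5/2 + (1 + 2)**2/3 + (1 + 2)/6) = -343 - (5/2 + (1/3)*3**2 + (1/6)*3) = -343 - (5/2 + (1/3)*9 + 1/2) = -343 - (5/2 + 3 + 1/2) = -343 - 1*6 = -343 - 6 = -349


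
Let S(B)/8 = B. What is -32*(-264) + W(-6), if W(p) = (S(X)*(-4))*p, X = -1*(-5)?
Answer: 9408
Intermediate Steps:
X = 5
S(B) = 8*B
W(p) = -160*p (W(p) = ((8*5)*(-4))*p = (40*(-4))*p = -160*p)
-32*(-264) + W(-6) = -32*(-264) - 160*(-6) = 8448 + 960 = 9408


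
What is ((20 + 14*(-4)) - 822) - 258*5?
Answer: -2148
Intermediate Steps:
((20 + 14*(-4)) - 822) - 258*5 = ((20 - 56) - 822) - 1290 = (-36 - 822) - 1290 = -858 - 1290 = -2148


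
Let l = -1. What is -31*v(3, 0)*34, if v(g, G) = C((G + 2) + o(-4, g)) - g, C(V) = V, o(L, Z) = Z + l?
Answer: -1054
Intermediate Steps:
o(L, Z) = -1 + Z (o(L, Z) = Z - 1 = -1 + Z)
v(g, G) = 1 + G (v(g, G) = ((G + 2) + (-1 + g)) - g = ((2 + G) + (-1 + g)) - g = (1 + G + g) - g = 1 + G)
-31*v(3, 0)*34 = -31*(1 + 0)*34 = -31*1*34 = -31*34 = -1054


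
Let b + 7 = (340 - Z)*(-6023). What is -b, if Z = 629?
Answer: -1740640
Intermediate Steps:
b = 1740640 (b = -7 + (340 - 1*629)*(-6023) = -7 + (340 - 629)*(-6023) = -7 - 289*(-6023) = -7 + 1740647 = 1740640)
-b = -1*1740640 = -1740640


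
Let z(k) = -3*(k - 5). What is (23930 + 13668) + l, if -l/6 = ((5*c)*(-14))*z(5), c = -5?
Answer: 37598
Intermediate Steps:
z(k) = 15 - 3*k (z(k) = -3*(-5 + k) = 15 - 3*k)
l = 0 (l = -6*(5*(-5))*(-14)*(15 - 3*5) = -6*(-25*(-14))*(15 - 15) = -2100*0 = -6*0 = 0)
(23930 + 13668) + l = (23930 + 13668) + 0 = 37598 + 0 = 37598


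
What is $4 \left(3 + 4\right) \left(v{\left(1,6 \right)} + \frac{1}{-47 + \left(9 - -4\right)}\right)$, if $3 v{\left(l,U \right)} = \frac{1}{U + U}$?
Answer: $- \frac{7}{153} \approx -0.045752$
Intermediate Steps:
$v{\left(l,U \right)} = \frac{1}{6 U}$ ($v{\left(l,U \right)} = \frac{1}{3 \left(U + U\right)} = \frac{1}{3 \cdot 2 U} = \frac{\frac{1}{2} \frac{1}{U}}{3} = \frac{1}{6 U}$)
$4 \left(3 + 4\right) \left(v{\left(1,6 \right)} + \frac{1}{-47 + \left(9 - -4\right)}\right) = 4 \left(3 + 4\right) \left(\frac{1}{6 \cdot 6} + \frac{1}{-47 + \left(9 - -4\right)}\right) = 4 \cdot 7 \left(\frac{1}{6} \cdot \frac{1}{6} + \frac{1}{-47 + \left(9 + 4\right)}\right) = 28 \left(\frac{1}{36} + \frac{1}{-47 + 13}\right) = 28 \left(\frac{1}{36} + \frac{1}{-34}\right) = 28 \left(\frac{1}{36} - \frac{1}{34}\right) = 28 \left(- \frac{1}{612}\right) = - \frac{7}{153}$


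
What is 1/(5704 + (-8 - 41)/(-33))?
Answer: 33/188281 ≈ 0.00017527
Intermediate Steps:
1/(5704 + (-8 - 41)/(-33)) = 1/(5704 - 49*(-1/33)) = 1/(5704 + 49/33) = 1/(188281/33) = 33/188281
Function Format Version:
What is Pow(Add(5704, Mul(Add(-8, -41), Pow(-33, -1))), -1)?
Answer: Rational(33, 188281) ≈ 0.00017527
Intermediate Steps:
Pow(Add(5704, Mul(Add(-8, -41), Pow(-33, -1))), -1) = Pow(Add(5704, Mul(-49, Rational(-1, 33))), -1) = Pow(Add(5704, Rational(49, 33)), -1) = Pow(Rational(188281, 33), -1) = Rational(33, 188281)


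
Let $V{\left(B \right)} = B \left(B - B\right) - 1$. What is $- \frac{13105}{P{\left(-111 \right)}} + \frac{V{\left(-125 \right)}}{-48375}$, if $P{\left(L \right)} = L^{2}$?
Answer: $- \frac{70438006}{66225375} \approx -1.0636$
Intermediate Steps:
$V{\left(B \right)} = -1$ ($V{\left(B \right)} = B 0 - 1 = 0 - 1 = -1$)
$- \frac{13105}{P{\left(-111 \right)}} + \frac{V{\left(-125 \right)}}{-48375} = - \frac{13105}{\left(-111\right)^{2}} - \frac{1}{-48375} = - \frac{13105}{12321} - - \frac{1}{48375} = \left(-13105\right) \frac{1}{12321} + \frac{1}{48375} = - \frac{13105}{12321} + \frac{1}{48375} = - \frac{70438006}{66225375}$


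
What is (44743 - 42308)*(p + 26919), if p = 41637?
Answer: 166933860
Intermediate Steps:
(44743 - 42308)*(p + 26919) = (44743 - 42308)*(41637 + 26919) = 2435*68556 = 166933860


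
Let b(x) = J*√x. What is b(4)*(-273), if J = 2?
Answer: -1092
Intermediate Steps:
b(x) = 2*√x
b(4)*(-273) = (2*√4)*(-273) = (2*2)*(-273) = 4*(-273) = -1092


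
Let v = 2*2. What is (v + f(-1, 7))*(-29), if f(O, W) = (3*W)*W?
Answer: -4379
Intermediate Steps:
f(O, W) = 3*W**2
v = 4
(v + f(-1, 7))*(-29) = (4 + 3*7**2)*(-29) = (4 + 3*49)*(-29) = (4 + 147)*(-29) = 151*(-29) = -4379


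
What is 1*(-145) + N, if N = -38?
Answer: -183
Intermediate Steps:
1*(-145) + N = 1*(-145) - 38 = -145 - 38 = -183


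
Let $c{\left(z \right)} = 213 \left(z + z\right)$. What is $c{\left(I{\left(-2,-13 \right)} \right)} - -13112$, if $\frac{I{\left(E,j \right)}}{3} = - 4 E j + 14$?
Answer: $-101908$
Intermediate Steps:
$I{\left(E,j \right)} = 42 - 12 E j$ ($I{\left(E,j \right)} = 3 \left(- 4 E j + 14\right) = 3 \left(14 - 4 E j\right) = 42 - 12 E j$)
$c{\left(z \right)} = 426 z$ ($c{\left(z \right)} = 213 \cdot 2 z = 426 z$)
$c{\left(I{\left(-2,-13 \right)} \right)} - -13112 = 426 \left(42 - \left(-24\right) \left(-13\right)\right) - -13112 = 426 \left(42 - 312\right) + 13112 = 426 \left(-270\right) + 13112 = -115020 + 13112 = -101908$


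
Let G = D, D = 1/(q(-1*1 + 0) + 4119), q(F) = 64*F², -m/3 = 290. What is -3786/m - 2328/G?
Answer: -1412012849/145 ≈ -9.7380e+6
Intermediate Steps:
m = -870 (m = -3*290 = -870)
D = 1/4183 (D = 1/(64*(-1*1 + 0)² + 4119) = 1/(64*(-1 + 0)² + 4119) = 1/(64*(-1)² + 4119) = 1/(64*1 + 4119) = 1/(64 + 4119) = 1/4183 ≈ 0.00023906)
G = 1/4183 ≈ 0.00023906
-3786/m - 2328/G = -3786/(-870) - 2328/1/4183 = -3786*(-1/870) - 2328*4183 = 631/145 - 9738024 = -1412012849/145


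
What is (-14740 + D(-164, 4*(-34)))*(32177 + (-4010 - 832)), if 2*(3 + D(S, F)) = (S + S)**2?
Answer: 1067404415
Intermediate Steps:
D(S, F) = -3 + 2*S**2 (D(S, F) = -3 + (S + S)**2/2 = -3 + (2*S)**2/2 = -3 + (4*S**2)/2 = -3 + 2*S**2)
(-14740 + D(-164, 4*(-34)))*(32177 + (-4010 - 832)) = (-14740 + (-3 + 2*(-164)**2))*(32177 + (-4010 - 832)) = (-14740 + (-3 + 2*26896))*(32177 - 4842) = (-14740 + (-3 + 53792))*27335 = (-14740 + 53789)*27335 = 39049*27335 = 1067404415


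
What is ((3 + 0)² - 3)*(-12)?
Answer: -72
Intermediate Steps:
((3 + 0)² - 3)*(-12) = (3² - 3)*(-12) = (9 - 3)*(-12) = 6*(-12) = -72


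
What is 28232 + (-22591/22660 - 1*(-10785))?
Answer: 884102629/22660 ≈ 39016.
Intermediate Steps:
28232 + (-22591/22660 - 1*(-10785)) = 28232 + (-22591*1/22660 + 10785) = 28232 + (-22591/22660 + 10785) = 28232 + 244365509/22660 = 884102629/22660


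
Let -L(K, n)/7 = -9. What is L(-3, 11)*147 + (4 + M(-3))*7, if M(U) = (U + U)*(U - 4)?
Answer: 9583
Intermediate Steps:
L(K, n) = 63 (L(K, n) = -7*(-9) = 63)
M(U) = 2*U*(-4 + U) (M(U) = (2*U)*(-4 + U) = 2*U*(-4 + U))
L(-3, 11)*147 + (4 + M(-3))*7 = 63*147 + (4 + 2*(-3)*(-4 - 3))*7 = 9261 + (4 + 2*(-3)*(-7))*7 = 9261 + (4 + 42)*7 = 9261 + 46*7 = 9261 + 322 = 9583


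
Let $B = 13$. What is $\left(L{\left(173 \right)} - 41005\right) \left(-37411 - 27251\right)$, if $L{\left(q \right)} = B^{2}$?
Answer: $2640537432$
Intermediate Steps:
$L{\left(q \right)} = 169$ ($L{\left(q \right)} = 13^{2} = 169$)
$\left(L{\left(173 \right)} - 41005\right) \left(-37411 - 27251\right) = \left(169 - 41005\right) \left(-37411 - 27251\right) = \left(-40836\right) \left(-64662\right) = 2640537432$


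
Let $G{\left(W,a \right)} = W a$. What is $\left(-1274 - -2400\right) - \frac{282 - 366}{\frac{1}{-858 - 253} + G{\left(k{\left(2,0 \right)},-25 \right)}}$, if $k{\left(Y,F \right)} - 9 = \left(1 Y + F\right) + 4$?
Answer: $\frac{33501968}{29759} \approx 1125.8$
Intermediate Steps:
$k{\left(Y,F \right)} = 13 + F + Y$ ($k{\left(Y,F \right)} = 9 + \left(\left(1 Y + F\right) + 4\right) = 9 + \left(\left(Y + F\right) + 4\right) = 9 + \left(\left(F + Y\right) + 4\right) = 9 + \left(4 + F + Y\right) = 13 + F + Y$)
$\left(-1274 - -2400\right) - \frac{282 - 366}{\frac{1}{-858 - 253} + G{\left(k{\left(2,0 \right)},-25 \right)}} = \left(-1274 - -2400\right) - \frac{282 - 366}{\frac{1}{-858 - 253} + \left(13 + 0 + 2\right) \left(-25\right)} = \left(-1274 + 2400\right) - - \frac{84}{\frac{1}{-1111} + 15 \left(-25\right)} = 1126 - - \frac{84}{- \frac{1}{1111} - 375} = 1126 - - \frac{84}{- \frac{416626}{1111}} = 1126 - \left(-84\right) \left(- \frac{1111}{416626}\right) = 1126 - \frac{6666}{29759} = \frac{33501968}{29759}$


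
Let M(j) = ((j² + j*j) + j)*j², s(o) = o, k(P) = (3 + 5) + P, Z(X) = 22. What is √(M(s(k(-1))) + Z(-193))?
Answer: √5167 ≈ 71.882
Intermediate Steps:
k(P) = 8 + P
M(j) = j²*(j + 2*j²) (M(j) = ((j² + j²) + j)*j² = (2*j² + j)*j² = (j + 2*j²)*j² = j²*(j + 2*j²))
√(M(s(k(-1))) + Z(-193)) = √((8 - 1)³*(1 + 2*(8 - 1)) + 22) = √(7³*(1 + 2*7) + 22) = √(343*(1 + 14) + 22) = √(343*15 + 22) = √(5145 + 22) = √5167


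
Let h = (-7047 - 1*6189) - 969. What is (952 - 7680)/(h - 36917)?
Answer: 3364/25561 ≈ 0.13161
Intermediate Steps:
h = -14205 (h = (-7047 - 6189) - 969 = -13236 - 969 = -14205)
(952 - 7680)/(h - 36917) = (952 - 7680)/(-14205 - 36917) = -6728/(-51122) = -6728*(-1/51122) = 3364/25561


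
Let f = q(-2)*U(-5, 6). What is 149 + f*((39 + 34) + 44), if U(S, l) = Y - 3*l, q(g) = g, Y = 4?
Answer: 3425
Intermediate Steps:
U(S, l) = 4 - 3*l
f = 28 (f = -2*(4 - 3*6) = -2*(4 - 18) = -2*(-14) = 28)
149 + f*((39 + 34) + 44) = 149 + 28*((39 + 34) + 44) = 149 + 28*(73 + 44) = 149 + 28*117 = 149 + 3276 = 3425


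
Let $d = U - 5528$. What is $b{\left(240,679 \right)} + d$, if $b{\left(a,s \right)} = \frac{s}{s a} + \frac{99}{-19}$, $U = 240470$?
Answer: $\frac{1071311779}{4560} \approx 2.3494 \cdot 10^{5}$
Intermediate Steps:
$b{\left(a,s \right)} = - \frac{99}{19} + \frac{1}{a}$ ($b{\left(a,s \right)} = \frac{s}{a s} + 99 \left(- \frac{1}{19}\right) = s \frac{1}{a s} - \frac{99}{19} = \frac{1}{a} - \frac{99}{19} = - \frac{99}{19} + \frac{1}{a}$)
$d = 234942$ ($d = 240470 - 5528 = 234942$)
$b{\left(240,679 \right)} + d = \left(- \frac{99}{19} + \frac{1}{240}\right) + 234942 = - \frac{23741}{4560} + 234942 = \frac{1071311779}{4560}$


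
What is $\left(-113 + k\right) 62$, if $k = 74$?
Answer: $-2418$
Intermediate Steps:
$\left(-113 + k\right) 62 = \left(-113 + 74\right) 62 = \left(-39\right) 62 = -2418$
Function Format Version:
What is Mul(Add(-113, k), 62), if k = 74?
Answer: -2418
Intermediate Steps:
Mul(Add(-113, k), 62) = Mul(Add(-113, 74), 62) = Mul(-39, 62) = -2418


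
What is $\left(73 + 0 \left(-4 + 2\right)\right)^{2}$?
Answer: $5329$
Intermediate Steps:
$\left(73 + 0 \left(-4 + 2\right)\right)^{2} = \left(73 + 0 \left(-2\right)\right)^{2} = \left(73 + 0\right)^{2} = 73^{2} = 5329$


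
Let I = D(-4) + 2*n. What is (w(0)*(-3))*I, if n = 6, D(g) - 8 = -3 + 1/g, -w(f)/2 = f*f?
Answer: 0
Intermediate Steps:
w(f) = -2*f**2 (w(f) = -2*f*f = -2*f**2)
D(g) = 5 + 1/g (D(g) = 8 + (-3 + 1/g) = 5 + 1/g)
I = 67/4 (I = (5 + 1/(-4)) + 2*6 = (5 - 1/4) + 12 = 19/4 + 12 = 67/4 ≈ 16.750)
(w(0)*(-3))*I = (-2*0**2*(-3))*(67/4) = (-2*0*(-3))*(67/4) = (0*(-3))*(67/4) = 0*(67/4) = 0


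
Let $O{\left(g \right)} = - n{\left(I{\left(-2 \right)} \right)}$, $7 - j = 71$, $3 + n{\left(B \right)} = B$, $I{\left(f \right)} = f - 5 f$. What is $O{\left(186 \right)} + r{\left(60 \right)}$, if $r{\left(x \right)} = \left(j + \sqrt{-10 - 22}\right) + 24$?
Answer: $-45 + 4 i \sqrt{2} \approx -45.0 + 5.6569 i$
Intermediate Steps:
$I{\left(f \right)} = - 4 f$
$n{\left(B \right)} = -3 + B$
$j = -64$ ($j = 7 - 71 = -64$)
$O{\left(g \right)} = -5$ ($O{\left(g \right)} = - (-3 - -8) = - (-3 + 8) = \left(-1\right) 5 = -5$)
$r{\left(x \right)} = -40 + 4 i \sqrt{2}$ ($r{\left(x \right)} = \left(-64 + \sqrt{-10 - 22}\right) + 24 = \left(-64 + \sqrt{-32}\right) + 24 = \left(-64 + 4 i \sqrt{2}\right) + 24 = -40 + 4 i \sqrt{2}$)
$O{\left(186 \right)} + r{\left(60 \right)} = -5 - \left(40 - 4 i \sqrt{2}\right) = -45 + 4 i \sqrt{2}$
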